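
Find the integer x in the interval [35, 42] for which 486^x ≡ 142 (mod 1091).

37

Compute 486^35 mod 1091 = 966, then multiply by 486 repeatedly:
  486^35=966  486^36=346  486^37=142
Found 142 at exponent 37.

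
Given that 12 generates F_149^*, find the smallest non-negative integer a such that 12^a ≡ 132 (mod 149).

102

Baby-step giant-step with m = ceil(sqrt(148)) = 13.
Baby table (12^j mod 149 for j=0..12):
  0:1  1:12  2:144  3:89  4:25  5:2  6:24  7:139
  8:29  9:50  10:4  11:48  12:129
Giant step factor: 12^(-13) ≡ 18 (mod 149).
Scan 132·18^i mod 149 for i = 0, 1, …:
  i=0: 132   i=1: 141   i=2: 5   i=3: 90
  i=4: 130   i=5: 105   i=6: 102   i=7: 48
Match at i=7, j=11: a = 7·13 + 11 = 102.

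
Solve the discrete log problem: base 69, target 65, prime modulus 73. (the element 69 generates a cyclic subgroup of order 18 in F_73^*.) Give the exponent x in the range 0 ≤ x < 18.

Successive powers of 69 modulo 73:
  69^0=1  69^1=69  69^2=16  69^3=9  69^4=37  69^5=71
  69^6=8  69^7=41  69^8=55  69^9=72  69^10=4  69^11=57
  69^12=64  69^13=36  69^14=2  69^15=65
So 69^15 ≡ 65 (mod 73), giving x = 15.

15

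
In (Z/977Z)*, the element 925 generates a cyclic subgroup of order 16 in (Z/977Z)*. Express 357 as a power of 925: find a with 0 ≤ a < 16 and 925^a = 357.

7

Successive powers of 925 modulo 977:
  925^0=1  925^1=925  925^2=750  925^3=80  925^4=725  925^5=403
  925^6=538  925^7=357
So 925^7 ≡ 357 (mod 977), giving a = 7.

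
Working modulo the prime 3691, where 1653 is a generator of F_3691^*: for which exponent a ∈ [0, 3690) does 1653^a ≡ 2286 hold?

2684

Baby-step giant-step with m = ceil(sqrt(3690)) = 61.
Baby table (1653^j mod 3691 for j=0..60):
  0:1  1:1653  2:1069  3:2759  4:2242  5:262  6:1239  7:3253
  8:3113  9:535  10:2206  11:3501  12:3356  13:3586  14:3603  15:2176
  16:1894  17:814  18:2018  19:2781  20:1698  21:1634  22:2881  23:903
  24:1495  25:1956  26:3643  27:1858  28:362  29:444  30:3114  31:2188
  32:3275  33:2569  34:1907  35:157  36:1151  37:1738  38:1316  39:1349
  40:533  41:2591  42:1363  43:1529  44:2793  45:3079  46:3389  47:2770
  48:1970  49:948  50:2060  51:2078  52:2304  53:3091  54:1079  55:834
  56:1859  57:2015  58:1513  59:2182  60:739
Giant step factor: 1653^(-61) ≡ 2948 (mod 3691).
Scan 2286·2948^i mod 3691 for i = 0, 1, …:
  i=0: 2286   i=1: 3053   i=2: 1586   i=3: 2722
  i=4: 222   i=5: 1149   i=6: 2605   i=7: 2260
  i=8: 225   i=9: 2611     …   i=43: 3537
  i=44: 1
Match at i=44, j=0: a = 44·61 + 0 = 2684.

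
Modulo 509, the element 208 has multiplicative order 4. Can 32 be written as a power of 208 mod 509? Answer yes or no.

no

⟨208⟩ has order 4; its elements mod 509 are {1, 208, 301, 508}.
32 is not in this set.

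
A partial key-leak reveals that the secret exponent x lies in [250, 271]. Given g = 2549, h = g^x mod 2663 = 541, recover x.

271

Compute 2549^250 mod 2663 = 412, then multiply by 2549 repeatedly:
  2549^250=412  2549^251=966  2549^252=1722  2549^253=754  2549^254=1923
  2549^255=1807  2549^256=1716  2549^257=1438  2549^258=1174  2549^259=1977
  2549^260=977  2549^261=468  2549^262=2571  2549^263=2499  2549^264=55
  2549^265=1719  2549^266=1096  2549^267=217  2549^268=1892  2549^269=15
  2549^270=953  2549^271=541
Found 541 at exponent 271.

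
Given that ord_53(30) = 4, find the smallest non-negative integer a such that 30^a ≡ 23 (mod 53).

Successive powers of 30 modulo 53:
  30^0=1  30^1=30  30^2=52  30^3=23
So 30^3 ≡ 23 (mod 53), giving a = 3.

3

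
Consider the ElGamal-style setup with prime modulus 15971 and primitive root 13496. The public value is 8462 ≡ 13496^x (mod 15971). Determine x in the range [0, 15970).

Baby-step giant-step with m = ceil(sqrt(15970)) = 127.
Baby table (13496^j mod 15971 for j=0..126):
  0:1  1:13496  2:8732  3:13034  4:2270  5:3542  6:1629  7:8888
  8:10238  9:6927  10:8529  11:4387  12:2455  13:8826  14:3978  15:8557
  16:14942  17:7386  18:6445  19:3654  20:11907  21:12641  22:714  23:5631
  24:5958  25:11154  26:7709  27:5570  28:13194  29:5545  30:11185  31:10839
  32:4755  33:2002  34:12031  35:9190  36:13425  37:8776  38:15931  39:3174
  40:2082  41:5683  42:5026  43:2059  44:14695  45:11813  46:5726  47:10398
  48:10202  49:201  50:13597  51:14293  52:590  53:9082  54:9218  55:8009
  56:13707  57:13550  58:2850  59:5432  60:3382  61:14325  62:1245  63:1028
  64:11060  65:794  66:15254  67:1794  68:15759  69:13628  70:1452  71:15746
  72:13861  73:15704  74:6014  75:322  76:1600  77:808  78:12546  79:12245
  80:6583  81:13466  82:3127  83:6610  84:10525  85:15297  86:7166  87:7931
  88:15105  89:3236  90:8342  91:4053  92:14584  93:15031  94:10705  95:1014
  96:13768  97:6314  98:8459  99:1956  100:14084  101:6793  102:4788  103:182
  104:12709  105:8095  106:8480  107:13865  108:5804  109:9000  110:4545  111:10680
  112:14976  113:3091  114:15855  115:15593  116:9232  117:5301  118:8187  119:4374
  120:2688  121:7107  122:10217  123:10989  124:838  125:2180  126:2698
Giant step factor: 13496^(-127) ≡ 13860 (mod 15971).
Scan 8462·13860^i mod 15971 for i = 0, 1, …:
  i=0: 8462   i=1: 8267   i=2: 4666   i=3: 4181
  i=4: 5872   i=5: 13675   i=6: 7643   i=7: 12308
  i=8: 2629   i=9: 8089     …   i=31: 12162
  i=32: 7386
Match at i=32, j=17: x = 32·127 + 17 = 4081.

4081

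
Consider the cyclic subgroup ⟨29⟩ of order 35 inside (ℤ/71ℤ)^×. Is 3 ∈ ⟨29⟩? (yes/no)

3 ∈ ⟨29⟩ iff 3^35 ≡ 1 (mod 71), since |⟨29⟩| = 35.
3^35 mod 71 = 1.
Since 1 = 1, 3 lies in the subgroup.

yes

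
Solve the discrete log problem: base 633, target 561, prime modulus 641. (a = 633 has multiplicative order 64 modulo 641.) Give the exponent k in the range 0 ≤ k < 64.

31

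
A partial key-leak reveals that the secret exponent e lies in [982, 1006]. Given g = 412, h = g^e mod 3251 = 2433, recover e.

991

Compute 412^982 mod 3251 = 669, then multiply by 412 repeatedly:
  412^982=669  412^983=2544  412^984=1306  412^985=1657  412^986=3225
  412^987=2292  412^988=1514  412^989=2827  412^990=866  412^991=2433
Found 2433 at exponent 991.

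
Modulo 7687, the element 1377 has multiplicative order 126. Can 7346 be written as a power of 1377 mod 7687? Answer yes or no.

yes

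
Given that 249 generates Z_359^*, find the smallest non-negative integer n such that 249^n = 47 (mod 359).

Baby-step giant-step with m = ceil(sqrt(358)) = 19.
Baby table (249^j mod 359 for j=0..18):
  0:1  1:249  2:253  3:172  4:107  5:77  6:146  7:95
  8:320  9:341  10:185  11:113  12:135  13:228  14:50  15:244
  16:85  17:343  18:324
Giant step factor: 249^(-19) ≡ 29 (mod 359).
Scan 47·29^i mod 359 for i = 0, 1, …:
  i=0: 47   i=1: 286   i=2: 37   i=3: 355
  i=4: 243   i=5: 226   i=6: 92   i=7: 155
  i=8: 187   i=9: 38     …   i=16: 301
  i=17: 113
Match at i=17, j=11: n = 17·19 + 11 = 334.

334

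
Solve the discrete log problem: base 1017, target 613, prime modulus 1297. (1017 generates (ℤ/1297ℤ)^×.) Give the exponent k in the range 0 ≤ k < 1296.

Baby-step giant-step with m = ceil(sqrt(1296)) = 36.
Baby table (1017^j mod 1297 for j=0..35):
  0:1  1:1017  2:580  3:1022  4:477  5:31  6:399  7:1119
  8:554  9:520  10:961  11:696  12:967  13:313  14:556  15:1257
  16:824  17:146  18:624  19:375  20:57  21:901  22:635  23:1186
  24:1249  25:470  26:694  27:230  28:450  29:1106  30:303  31:762
  32:645  33:980  34:564  35:314
Giant step factor: 1017^(-36) ≡ 672 (mod 1297).
Scan 613·672^i mod 1297 for i = 0, 1, …:
  i=0: 613   i=1: 787   i=2: 985   i=3: 450
Match at i=3, j=28: k = 3·36 + 28 = 136.

136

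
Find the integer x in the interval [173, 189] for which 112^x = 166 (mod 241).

178

Compute 112^173 mod 241 = 42, then multiply by 112 repeatedly:
  112^173=42  112^174=125  112^175=22  112^176=54  112^177=23
  112^178=166
Found 166 at exponent 178.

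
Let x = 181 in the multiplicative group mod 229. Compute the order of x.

114

The order of 181 must divide p − 1 = 228 = 2^2 · 3 · 19.
Divisors: 1, 2, 3, 4, 6, 12, 19, 38, 57, 76, 114, 228.
Check each in increasing order: 181^1 ≡ 181;  181^2 ≡ 14;  181^3 ≡ 15;  181^4 ≡ 196;  181^6 ≡ 225;  181^12 ≡ 16;  181^19 ≡ 95;  181^38 ≡ 94;  181^57 ≡ 228;  181^76 ≡ 134;  181^114 ≡ 1.
Smallest exponent giving 1 is 114.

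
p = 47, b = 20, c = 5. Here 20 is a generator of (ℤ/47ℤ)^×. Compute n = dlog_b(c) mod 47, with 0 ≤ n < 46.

5

Baby-step giant-step with m = ceil(sqrt(46)) = 7.
Baby table (20^j mod 47 for j=0..6):
  0:1  1:20  2:24  3:10  4:12  5:5  6:6
Giant step factor: 20^(-7) ≡ 38 (mod 47).
Scan 5·38^i mod 47 for i = 0, 1, …:
  i=0: 5
Match at i=0, j=5: n = 0·7 + 5 = 5.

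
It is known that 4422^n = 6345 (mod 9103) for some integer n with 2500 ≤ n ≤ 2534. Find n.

2531

Compute 4422^2500 mod 9103 = 6072, then multiply by 4422 repeatedly:
  4422^2500=6072  4422^2501=5637  4422^2502=2800  4422^2503=1520  4422^2504=3426
  4422^2505=2380  4422^2506=1292  4422^2507=5643  4422^2508=2023  4422^2509=6560
  4422^2510=6162  4422^2511=3085  4422^2512=5576  4422^2513=6148  4422^2514=4898
  4422^2515=2919  4422^2516=8867  4422^2517=3253  4422^2518=2026  4422^2519=1620
  4422^2520=8682  4422^2521=4453  4422^2522=1377  4422^2523=8290  4422^2524=599
  4422^2525=8908  4422^2526=2495  4422^2527=54  4422^2528=2110  4422^2529=8948
  4422^2530=6418  4422^2531=6345
Found 6345 at exponent 2531.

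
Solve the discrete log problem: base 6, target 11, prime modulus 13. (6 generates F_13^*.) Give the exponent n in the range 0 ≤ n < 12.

11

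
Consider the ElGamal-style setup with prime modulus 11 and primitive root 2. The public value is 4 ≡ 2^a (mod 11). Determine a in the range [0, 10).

Successive powers of 2 modulo 11:
  2^0=1  2^1=2  2^2=4
So 2^2 ≡ 4 (mod 11), giving a = 2.

2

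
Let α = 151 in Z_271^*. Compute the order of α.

The order of 151 must divide p − 1 = 270 = 2 · 3^3 · 5.
Divisors: 1, 2, 3, 5, 6, 9, 10, 15, 18, 27, 30, 45, 54, 90, 135, 270.
Check each in increasing order: 151^1 ≡ 151;  151^2 ≡ 37;  151^3 ≡ 167;  151^5 ≡ 217;  151^6 ≡ 247;  151^9 ≡ 57;  151^10 ≡ 206;  151^15 ≡ 258;  151^18 ≡ 268;  151^27 ≡ 100;  151^30 ≡ 169;  151^45 ≡ 242;  151^54 ≡ 244;  151^90 ≡ 28;  151^135 ≡ 1.
Smallest exponent giving 1 is 135.

135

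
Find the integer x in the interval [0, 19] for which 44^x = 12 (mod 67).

5

Compute 44^0 mod 67 = 1, then multiply by 44 repeatedly:
  44^0=1  44^1=44  44^2=60  44^3=27  44^4=49
  44^5=12
Found 12 at exponent 5.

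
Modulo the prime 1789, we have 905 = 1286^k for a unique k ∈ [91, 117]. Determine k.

91

Compute 1286^91 mod 1789 = 905, then multiply by 1286 repeatedly:
  1286^91=905
Found 905 at exponent 91.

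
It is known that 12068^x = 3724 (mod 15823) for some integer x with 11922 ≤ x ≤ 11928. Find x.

11922

Compute 12068^11922 mod 15823 = 3724, then multiply by 12068 repeatedly:
  12068^11922=3724
Found 3724 at exponent 11922.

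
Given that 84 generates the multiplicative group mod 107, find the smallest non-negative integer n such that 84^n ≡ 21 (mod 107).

Baby-step giant-step with m = ceil(sqrt(106)) = 11.
Baby table (84^j mod 107 for j=0..10):
  0:1  1:84  2:101  3:31  4:36  5:28  6:105  7:46
  8:12  9:45  10:35
Giant step factor: 84^(-11) ≡ 21 (mod 107).
Scan 21·21^i mod 107 for i = 0, 1, …:
  i=0: 21   i=1: 13   i=2: 59   i=3: 62
  i=4: 18   i=5: 57   i=6: 20   i=7: 99
  i=8: 46
Match at i=8, j=7: n = 8·11 + 7 = 95.

95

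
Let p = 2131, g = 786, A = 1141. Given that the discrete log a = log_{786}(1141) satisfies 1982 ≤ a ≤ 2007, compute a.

Compute 786^1982 mod 2131 = 1872, then multiply by 786 repeatedly:
  786^1982=1872  786^1983=1002  786^1984=1233  786^1985=1664  786^1986=1601
  786^1987=1096  786^1988=532  786^1989=476  786^1990=1211  786^1991=1420
  786^1992=1607  786^1993=1550  786^1994=1499  786^1995=1902  786^1996=1141
Found 1141 at exponent 1996.

1996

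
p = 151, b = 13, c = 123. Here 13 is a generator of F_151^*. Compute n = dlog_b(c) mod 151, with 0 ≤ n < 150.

Baby-step giant-step with m = ceil(sqrt(150)) = 13.
Baby table (13^j mod 151 for j=0..12):
  0:1  1:13  2:18  3:83  4:22  5:135  6:94  7:14
  8:31  9:101  10:105  11:6  12:78
Giant step factor: 13^(-13) ≡ 7 (mod 151).
Scan 123·7^i mod 151 for i = 0, 1, …:
  i=0: 123   i=1: 106   i=2: 138   i=3: 60
  i=4: 118   i=5: 71   i=6: 44   i=7: 6
Match at i=7, j=11: n = 7·13 + 11 = 102.

102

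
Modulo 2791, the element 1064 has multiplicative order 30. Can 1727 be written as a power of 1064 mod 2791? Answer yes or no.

1727 ∈ ⟨1064⟩ iff 1727^30 ≡ 1 (mod 2791), since |⟨1064⟩| = 30.
1727^30 mod 2791 = 1.
Since 1 = 1, 1727 lies in the subgroup.

yes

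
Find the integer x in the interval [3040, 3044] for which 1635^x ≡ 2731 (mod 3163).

3042

Compute 1635^3040 mod 3163 = 735, then multiply by 1635 repeatedly:
  1635^3040=735  1635^3041=2948  1635^3042=2731
Found 2731 at exponent 3042.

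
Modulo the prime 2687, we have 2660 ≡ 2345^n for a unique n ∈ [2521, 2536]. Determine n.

Compute 2345^2521 mod 2687 = 1622, then multiply by 2345 repeatedly:
  2345^2521=1622  2345^2522=1485  2345^2523=2660
Found 2660 at exponent 2523.

2523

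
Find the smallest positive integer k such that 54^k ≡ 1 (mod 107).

The order of 54 must divide p − 1 = 106 = 2 · 53.
Divisors: 1, 2, 53, 106.
Check each in increasing order: 54^1 ≡ 54;  54^2 ≡ 27;  54^53 ≡ 106;  54^106 ≡ 1.
Smallest exponent giving 1 is 106.

106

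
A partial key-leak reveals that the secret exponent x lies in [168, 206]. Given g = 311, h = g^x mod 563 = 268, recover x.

168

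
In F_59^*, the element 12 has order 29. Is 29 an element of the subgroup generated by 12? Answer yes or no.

yes

29 ∈ ⟨12⟩ iff 29^29 ≡ 1 (mod 59), since |⟨12⟩| = 29.
29^29 mod 59 = 1.
Since 1 = 1, 29 lies in the subgroup.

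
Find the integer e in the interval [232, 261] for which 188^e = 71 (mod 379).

Compute 188^232 mod 379 = 270, then multiply by 188 repeatedly:
  188^232=270  188^233=353  188^234=39  188^235=131  188^236=372
  188^237=200  188^238=79  188^239=71
Found 71 at exponent 239.

239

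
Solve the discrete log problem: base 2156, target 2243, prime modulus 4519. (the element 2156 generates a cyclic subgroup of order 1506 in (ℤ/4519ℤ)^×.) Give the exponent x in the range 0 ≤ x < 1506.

389

Baby-step giant-step with m = ceil(sqrt(1506)) = 39.
Baby table (2156^j mod 4519 for j=0..38):
  0:1  1:2156  2:2804  3:3521  4:3875  5:3388  6:1824  7:1014
  8:3507  9:805  10:284  11:2239  12:992  13:1265  14:2383  15:4164
  16:2850  17:3279  18:1808  19:2670  20:3833  21:3216  22:1550  23:2259
  24:3441  25:3117  26:499  27:322  28:2825  29:3607  30:4012  31:506
  32:1857  33:4377  34:1140  35:4023  36:1627  37:1068  38:2437
Giant step factor: 2156^(-39) ≡ 4056 (mod 4519).
Scan 2243·4056^i mod 4519 for i = 0, 1, …:
  i=0: 2243   i=1: 861   i=2: 3548   i=3: 2192
  i=4: 1879   i=5: 2190   i=6: 2805   i=7: 2757
  i=8: 2386   i=9: 2437
Match at i=9, j=38: x = 9·39 + 38 = 389.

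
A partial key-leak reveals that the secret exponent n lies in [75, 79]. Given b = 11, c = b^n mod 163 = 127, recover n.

75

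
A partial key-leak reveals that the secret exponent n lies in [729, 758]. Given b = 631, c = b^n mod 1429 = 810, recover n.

731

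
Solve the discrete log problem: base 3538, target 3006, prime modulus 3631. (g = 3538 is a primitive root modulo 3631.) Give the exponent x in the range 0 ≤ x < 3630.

1985

Baby-step giant-step with m = ceil(sqrt(3630)) = 61.
Baby table (3538^j mod 3631 for j=0..60):
  0:1  1:3538  2:1387  3:1725  4:2970  5:3377  6:1836  7:3540
  8:1201  9:868  10:2789  11:2055  12:1328  13:3581  14:1019  15:3270
  16:894  17:371  18:1807  19:2606  20:919  21:1677  22:172  23:2159
  24:2549  25:2589  26:2500  27:3515  28:3526  29:2503  30:3236  31:425
  32:416  33:1253  34:3294  35:2293  36:980  37:3266  38:1266  39:2085
  40:2169  41:1619  42:1935  43:1595  44:536  45:986  46:2708  47:2326
  48:1542  49:1834  50:95  51:2058  52:1049  53:480  54:2563  55:1287
  56:132  57:2248  58:1534  59:2578  60:3523
Giant step factor: 3538^(-61) ≡ 479 (mod 3631).
Scan 3006·479^i mod 3631 for i = 0, 1, …:
  i=0: 3006   i=1: 1998   i=2: 2089   i=3: 2106
  i=4: 2987   i=5: 159   i=6: 3541   i=7: 462
  i=8: 3438   i=9: 1959     …   i=31: 86
  i=32: 1253
Match at i=32, j=33: x = 32·61 + 33 = 1985.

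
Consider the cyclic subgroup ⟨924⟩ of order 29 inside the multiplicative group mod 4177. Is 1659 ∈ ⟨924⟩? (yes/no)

no

1659 ∈ ⟨924⟩ iff 1659^29 ≡ 1 (mod 4177), since |⟨924⟩| = 29.
1659^29 mod 4177 = 2619.
Since 2619 ≠ 1, 1659 does not lie in the subgroup.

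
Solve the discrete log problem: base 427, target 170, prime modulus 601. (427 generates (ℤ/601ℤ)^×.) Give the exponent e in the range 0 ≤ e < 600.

Baby-step giant-step with m = ceil(sqrt(600)) = 25.
Baby table (427^j mod 601 for j=0..24):
  0:1  1:427  2:226  3:342  4:592  5:364  6:370  7:528
  8:81  9:330  10:276  11:56  12:473  13:35  14:521  15:97
  16:551  17:286  18:119  19:329  20:450  21:431  22:131  23:44
  24:157
Giant step factor: 427^(-25) ≡ 306 (mod 601).
Scan 170·306^i mod 601 for i = 0, 1, …:
  i=0: 170   i=1: 334   i=2: 34   i=3: 187
  i=4: 127   i=5: 398   i=6: 386   i=7: 320
  i=8: 558   i=9: 64   i=10: 352   i=11: 133
  i=12: 431
Match at i=12, j=21: e = 12·25 + 21 = 321.

321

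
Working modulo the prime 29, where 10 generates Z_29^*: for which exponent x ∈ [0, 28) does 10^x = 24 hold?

Successive powers of 10 modulo 29:
  10^0=1  10^1=10  10^2=13  10^3=14  10^4=24
So 10^4 ≡ 24 (mod 29), giving x = 4.

4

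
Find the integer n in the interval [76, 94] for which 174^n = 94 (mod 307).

94

Compute 174^76 mod 307 = 225, then multiply by 174 repeatedly:
  174^76=225  174^77=161  174^78=77  174^79=197  174^80=201
  174^81=283  174^82=122  174^83=45  174^84=155  174^85=261
  174^86=285  174^87=163  174^88=118  174^89=270  174^90=9
  174^91=31  174^92=175  174^93=57  174^94=94
Found 94 at exponent 94.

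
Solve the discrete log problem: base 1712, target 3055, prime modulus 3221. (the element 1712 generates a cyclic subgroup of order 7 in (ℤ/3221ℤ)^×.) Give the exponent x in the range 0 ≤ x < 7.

Successive powers of 1712 modulo 3221:
  1712^0=1  1712^1=1712  1712^2=3055
So 1712^2 ≡ 3055 (mod 3221), giving x = 2.

2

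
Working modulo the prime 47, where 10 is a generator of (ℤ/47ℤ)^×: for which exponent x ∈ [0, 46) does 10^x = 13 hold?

Successive powers of 10 modulo 47:
  10^0=1  10^1=10  10^2=6  10^3=13
So 10^3 ≡ 13 (mod 47), giving x = 3.

3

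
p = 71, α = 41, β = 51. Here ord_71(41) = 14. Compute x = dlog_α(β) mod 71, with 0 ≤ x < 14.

Successive powers of 41 modulo 71:
  41^0=1  41^1=41  41^2=48  41^3=51
So 41^3 ≡ 51 (mod 71), giving x = 3.

3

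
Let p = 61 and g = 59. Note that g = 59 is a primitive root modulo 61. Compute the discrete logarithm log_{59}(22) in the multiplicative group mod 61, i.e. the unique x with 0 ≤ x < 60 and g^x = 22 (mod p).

16

Baby-step giant-step with m = ceil(sqrt(60)) = 8.
Baby table (59^j mod 61 for j=0..7):
  0:1  1:59  2:4  3:53  4:16  5:29  6:3  7:55
Giant step factor: 59^(-8) ≡ 56 (mod 61).
Scan 22·56^i mod 61 for i = 0, 1, …:
  i=0: 22   i=1: 12   i=2: 1
Match at i=2, j=0: x = 2·8 + 0 = 16.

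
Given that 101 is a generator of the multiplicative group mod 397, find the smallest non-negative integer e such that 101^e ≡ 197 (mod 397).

211

Baby-step giant-step with m = ceil(sqrt(396)) = 20.
Baby table (101^j mod 397 for j=0..19):
  0:1  1:101  2:276  3:86  4:349  5:313  6:250  7:239
  8:319  9:62  10:307  11:41  12:171  13:200  14:350  15:17
  16:129  17:325  18:271  19:375
Giant step factor: 101^(-20) ≡ 67 (mod 397).
Scan 197·67^i mod 397 for i = 0, 1, …:
  i=0: 197   i=1: 98   i=2: 214   i=3: 46
  i=4: 303   i=5: 54   i=6: 45   i=7: 236
  i=8: 329   i=9: 208   i=10: 41
Match at i=10, j=11: e = 10·20 + 11 = 211.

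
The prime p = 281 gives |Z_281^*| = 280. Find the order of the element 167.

The order of 167 must divide p − 1 = 280 = 2^3 · 5 · 7.
Divisors: 1, 2, 4, 5, 7, 8, 10, 14, 20, 28, 35, 40, 56, 70, 140, 280.
Check each in increasing order: 167^1 ≡ 167;  167^2 ≡ 70;  167^4 ≡ 123;  167^5 ≡ 28;  167^7 ≡ 274;  167^8 ≡ 236;  167^10 ≡ 222;  167^14 ≡ 49;  167^20 ≡ 109;  167^28 ≡ 153;  167^35 ≡ 53;  167^40 ≡ 79;  167^56 ≡ 86;  167^70 ≡ 280;  167^140 ≡ 1.
Smallest exponent giving 1 is 140.

140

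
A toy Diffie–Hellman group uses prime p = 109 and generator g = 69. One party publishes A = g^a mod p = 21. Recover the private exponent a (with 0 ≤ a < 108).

104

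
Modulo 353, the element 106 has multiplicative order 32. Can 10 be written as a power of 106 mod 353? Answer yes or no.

10 ∈ ⟨106⟩ iff 10^32 ≡ 1 (mod 353), since |⟨106⟩| = 32.
10^32 mod 353 = 1.
Since 1 = 1, 10 lies in the subgroup.

yes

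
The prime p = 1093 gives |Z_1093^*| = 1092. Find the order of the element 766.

The order of 766 must divide p − 1 = 1092 = 2^2 · 3 · 7 · 13.
Divisors: 1, 2, 3, 4, 6, 7, 12, 13, 14, 21, 26, 28, 39, 42, 52, 78, 84, 91, 156, 182, 273, 364, 546, 1092.
Check each in increasing order: 766^1 ≡ 766;  766^2 ≡ 908;  766^3 ≡ 380;  766^4 ≡ 342;  766^6 ≡ 124;  766^7 ≡ 986;  766^12 ≡ 74;  766^13 ≡ 941;  766^14 ≡ 519;  766^21 ≡ 210;  766^26 ≡ 151;  766^28 ≡ 483;  766^39 ≡ 1.
Smallest exponent giving 1 is 39.

39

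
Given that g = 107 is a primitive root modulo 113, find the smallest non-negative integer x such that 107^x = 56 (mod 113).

12

Successive powers of 107 modulo 113:
  107^0=1  107^1=107  107^2=36  107^3=10  107^4=53  107^5=21
  107^6=100  107^7=78  107^8=97  107^9=96  107^10=102  107^11=66
  107^12=56
So 107^12 ≡ 56 (mod 113), giving x = 12.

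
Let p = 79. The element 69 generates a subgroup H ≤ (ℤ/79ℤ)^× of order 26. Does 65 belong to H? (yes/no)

yes

65 ∈ ⟨69⟩ iff 65^26 ≡ 1 (mod 79), since |⟨69⟩| = 26.
65^26 mod 79 = 1.
Since 1 = 1, 65 lies in the subgroup.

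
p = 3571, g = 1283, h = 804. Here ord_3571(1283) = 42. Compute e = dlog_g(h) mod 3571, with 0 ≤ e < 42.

33

Baby-step giant-step with m = ceil(sqrt(42)) = 7.
Baby table (1283^j mod 3571 for j=0..6):
  0:1  1:1283  2:3429  3:3506  4:2309  5:2088  6:654
Giant step factor: 1283^(-7) ≡ 104 (mod 3571).
Scan 804·104^i mod 3571 for i = 0, 1, …:
  i=0: 804   i=1: 1483   i=2: 679   i=3: 2767
  i=4: 2088
Match at i=4, j=5: e = 4·7 + 5 = 33.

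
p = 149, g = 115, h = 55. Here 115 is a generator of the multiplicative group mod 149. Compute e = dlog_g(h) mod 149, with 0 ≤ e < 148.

39

Baby-step giant-step with m = ceil(sqrt(148)) = 13.
Baby table (115^j mod 149 for j=0..12):
  0:1  1:115  2:113  3:32  4:104  5:40  6:130  7:50
  8:88  9:137  10:110  11:134  12:63
Giant step factor: 115^(-13) ≡ 141 (mod 149).
Scan 55·141^i mod 149 for i = 0, 1, …:
  i=0: 55   i=1: 7   i=2: 93   i=3: 1
Match at i=3, j=0: e = 3·13 + 0 = 39.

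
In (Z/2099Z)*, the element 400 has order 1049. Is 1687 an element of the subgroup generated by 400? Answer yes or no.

1687 ∈ ⟨400⟩ iff 1687^1049 ≡ 1 (mod 2099), since |⟨400⟩| = 1049.
1687^1049 mod 2099 = 2098.
Since 2098 ≠ 1, 1687 does not lie in the subgroup.

no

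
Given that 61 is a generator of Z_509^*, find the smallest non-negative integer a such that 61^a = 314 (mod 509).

450

Baby-step giant-step with m = ceil(sqrt(508)) = 23.
Baby table (61^j mod 509 for j=0..22):
  0:1  1:61  2:158  3:476  4:23  5:385  6:71  7:259
  8:20  9:202  10:106  11:358  12:460  13:65  14:402  15:90
  16:400  17:477  18:84  19:34  20:38  21:282  22:405
Giant step factor: 61^(-23) ≡ 399 (mod 509).
Scan 314·399^i mod 509 for i = 0, 1, …:
  i=0: 314   i=1: 72   i=2: 224   i=3: 301
  i=4: 484   i=5: 205   i=6: 355   i=7: 143
  i=8: 49   i=9: 209     …   i=18: 439
  i=19: 65
Match at i=19, j=13: a = 19·23 + 13 = 450.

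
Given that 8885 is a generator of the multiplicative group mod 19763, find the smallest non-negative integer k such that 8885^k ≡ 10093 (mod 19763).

Baby-step giant-step with m = ceil(sqrt(19762)) = 141.
Baby table (8885^j mod 19763 for j=0..140):
  0:1  1:8885  2:9803  3:4114  4:11103  5:13022  6:7868  7:5449
  8:14778  9:16921  10:5944  11:5704  12:7708  13:6785  14:7575  15:10860
  16:8134  17:17062  18:13660  19:4517  20:14655  21:11031  22:5718  23:13520
  24:5686  25:5882  26:8198  27:12575  28:8636  29:10894  30:13779  31:14393
  32:15195  33:6522  34:2854  35:1861  36:13117  37:2134  38:7873  39:10348
  40:4504  41:17728  42:2170  43:11525  44:7522  45:14267  46:2413  47:16413
  48:18091  49:6056  50:12674  51:18679  52:13004  53:6042  54:6862  55:15
  56:14697  57:8704  58:2421  59:8441  60:17463  61:19205  62:2683  63:4277
  64:16659  65:10108  66:6508  67:16805  68:2960  69:14810  70:4796  71:3432
  72:18774  73:7270  74:8466  75:2432  76:7361  77:6718  78:5170  79:6238
  80:9178  81:4392  82:10758  83:10962  84:5306  85:9055  86:18265  87:10532
  88:18778  89:3284  90:8152  91:18888  92:12247  93:19280  94:16879  95:8271
  96:9001  97:12787  98:14771  99:14015  100:16375  101:16432  102:9039  103:14446
  104:11788  105:12243  106:3503  107:17193  108:11578  109:4115  110:225  111:3062
  112:11982  113:16552  114:8037  115:5026  116:11393  117:719  118:4866  119:12729
  120:13279  121:18568  122:14919  123:4874  124:4757  125:12651  126:11954  127:4928
  128:10235  129:8412  130:16717  131:11600  132:1955  133:18261  134:14518  135:19092
  136:6591  137:3266  138:6326  139:538  140:17247
Giant step factor: 8885^(-141) ≡ 1044 (mod 19763).
Scan 10093·1044^i mod 19763 for i = 0, 1, …:
  i=0: 10093   i=1: 3413   i=2: 5832   i=3: 1604
  i=4: 14484   i=5: 2601   i=6: 7913   i=7: 238
  i=8: 11316   i=9: 15393     …   i=18: 2644
  i=19: 13279
Match at i=19, j=120: k = 19·141 + 120 = 2799.

2799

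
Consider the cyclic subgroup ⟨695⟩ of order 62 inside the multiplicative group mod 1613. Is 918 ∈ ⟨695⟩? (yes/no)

yes

918 ∈ ⟨695⟩ iff 918^62 ≡ 1 (mod 1613), since |⟨695⟩| = 62.
918^62 mod 1613 = 1.
Since 1 = 1, 918 lies in the subgroup.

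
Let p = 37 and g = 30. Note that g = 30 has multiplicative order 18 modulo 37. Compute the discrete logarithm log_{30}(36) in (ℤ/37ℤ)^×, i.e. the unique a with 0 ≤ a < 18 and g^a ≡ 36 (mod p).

9

Successive powers of 30 modulo 37:
  30^0=1  30^1=30  30^2=12  30^3=27  30^4=33  30^5=28
  30^6=26  30^7=3  30^8=16  30^9=36
So 30^9 ≡ 36 (mod 37), giving a = 9.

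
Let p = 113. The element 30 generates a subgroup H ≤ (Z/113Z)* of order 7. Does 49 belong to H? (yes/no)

yes

⟨30⟩ has order 7; its elements mod 113 are {1, 16, 28, 30, 49, 106, 109}.
49 is in this set.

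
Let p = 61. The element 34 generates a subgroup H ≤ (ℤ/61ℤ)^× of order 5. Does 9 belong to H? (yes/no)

yes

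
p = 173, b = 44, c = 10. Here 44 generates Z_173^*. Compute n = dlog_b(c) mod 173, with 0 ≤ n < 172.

36

Baby-step giant-step with m = ceil(sqrt(172)) = 14.
Baby table (44^j mod 173 for j=0..13):
  0:1  1:44  2:33  3:68  4:51  5:168  6:126  7:8
  8:6  9:91  10:25  11:62  12:133  13:143
Giant step factor: 44^(-14) ≡ 73 (mod 173).
Scan 10·73^i mod 173 for i = 0, 1, …:
  i=0: 10   i=1: 38   i=2: 6
Match at i=2, j=8: n = 2·14 + 8 = 36.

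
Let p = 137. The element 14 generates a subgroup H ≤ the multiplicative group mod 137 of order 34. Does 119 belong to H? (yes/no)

119 ∈ ⟨14⟩ iff 119^34 ≡ 1 (mod 137), since |⟨14⟩| = 34.
119^34 mod 137 = 1.
Since 1 = 1, 119 lies in the subgroup.

yes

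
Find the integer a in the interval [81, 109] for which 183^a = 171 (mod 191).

109

Compute 183^81 mod 191 = 105, then multiply by 183 repeatedly:
  183^81=105  183^82=115  183^83=35  183^84=102  183^85=139
  183^86=34  183^87=110  183^88=75  183^89=164  183^90=25
  183^91=182  183^92=72  183^93=188  183^94=24  183^95=190
  183^96=8  183^97=127  183^98=130  183^99=106  183^100=107
  183^101=99  183^102=163  183^103=33  183^104=118  183^105=11
  183^106=103  183^107=131  183^108=98  183^109=171
Found 171 at exponent 109.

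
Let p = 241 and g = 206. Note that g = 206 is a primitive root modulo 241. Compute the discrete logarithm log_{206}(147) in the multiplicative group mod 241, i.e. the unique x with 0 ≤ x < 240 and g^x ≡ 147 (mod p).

136

Baby-step giant-step with m = ceil(sqrt(240)) = 16.
Baby table (206^j mod 241 for j=0..15):
  0:1  1:206  2:20  3:23  4:159  5:219  6:47  7:42
  8:217  9:117  10:2  11:171  12:40  13:46  14:77  15:197
Giant step factor: 206^(-16) ≡ 100 (mod 241).
Scan 147·100^i mod 241 for i = 0, 1, …:
  i=0: 147   i=1: 240   i=2: 141   i=3: 122
  i=4: 150   i=5: 58   i=6: 16   i=7: 154
  i=8: 217
Match at i=8, j=8: x = 8·16 + 8 = 136.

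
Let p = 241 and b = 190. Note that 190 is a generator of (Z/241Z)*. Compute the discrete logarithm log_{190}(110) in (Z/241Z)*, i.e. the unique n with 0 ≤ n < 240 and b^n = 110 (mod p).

Baby-step giant-step with m = ceil(sqrt(240)) = 16.
Baby table (190^j mod 241 for j=0..15):
  0:1  1:190  2:191  3:140  4:90  5:230  6:79  7:68
  8:147  9:215  10:121  11:95  12:216  13:70  14:45  15:115
Giant step factor: 190^(-16) ≡ 119 (mod 241).
Scan 110·119^i mod 241 for i = 0, 1, …:
  i=0: 110   i=1: 76   i=2: 127   i=3: 171
  i=4: 105   i=5: 204   i=6: 176   i=7: 218
  i=8: 155   i=9: 129   i=10: 168   i=11: 230
Match at i=11, j=5: n = 11·16 + 5 = 181.

181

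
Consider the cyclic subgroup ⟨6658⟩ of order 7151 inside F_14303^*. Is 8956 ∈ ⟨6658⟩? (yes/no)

no

8956 ∈ ⟨6658⟩ iff 8956^7151 ≡ 1 (mod 14303), since |⟨6658⟩| = 7151.
8956^7151 mod 14303 = 14302.
Since 14302 ≠ 1, 8956 does not lie in the subgroup.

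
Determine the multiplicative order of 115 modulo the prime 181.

180

The order of 115 must divide p − 1 = 180 = 2^2 · 3^2 · 5.
Divisors: 1, 2, 3, 4, 5, 6, 9, 10, 12, 15, 18, 20, 30, 36, 45, 60, 90, 180.
Check each in increasing order: 115^1 ≡ 115;  115^2 ≡ 12;  115^3 ≡ 113;  115^4 ≡ 144;  115^5 ≡ 89;  115^6 ≡ 99;  115^9 ≡ 146;  115^10 ≡ 138;  115^12 ≡ 27;  115^15 ≡ 155;  115^18 ≡ 139;  115^20 ≡ 39;  115^30 ≡ 133;  115^36 ≡ 135;  115^45 ≡ 162;  115^60 ≡ 132;  115^90 ≡ 180;  115^180 ≡ 1.
Smallest exponent giving 1 is 180.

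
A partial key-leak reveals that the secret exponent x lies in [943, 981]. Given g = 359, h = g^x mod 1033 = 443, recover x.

Compute 359^943 mod 1033 = 178, then multiply by 359 repeatedly:
  359^943=178  359^944=889  359^945=987  359^946=14  359^947=894
  359^948=716  359^949=860  359^950=906  359^951=892  359^952=1031
  359^953=315  359^954=488  359^955=615  359^956=756  359^957=758
  359^958=443
Found 443 at exponent 958.

958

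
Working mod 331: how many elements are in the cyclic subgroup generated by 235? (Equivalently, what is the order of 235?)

The order of 235 must divide p − 1 = 330 = 2 · 3 · 5 · 11.
Divisors: 1, 2, 3, 5, 6, 10, 11, 15, 22, 30, 33, 55, 66, 110, 165, 330.
Check each in increasing order: 235^1 ≡ 235;  235^2 ≡ 279;  235^3 ≡ 27;  235^5 ≡ 251;  235^6 ≡ 67;  235^10 ≡ 111;  235^11 ≡ 267;  235^15 ≡ 57;  235^22 ≡ 124;  235^30 ≡ 270;  235^33 ≡ 8;  235^55 ≡ 330;  235^66 ≡ 64;  235^110 ≡ 1.
Smallest exponent giving 1 is 110.

110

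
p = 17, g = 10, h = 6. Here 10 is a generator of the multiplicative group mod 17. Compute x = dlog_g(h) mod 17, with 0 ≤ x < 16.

5

Successive powers of 10 modulo 17:
  10^0=1  10^1=10  10^2=15  10^3=14  10^4=4  10^5=6
So 10^5 ≡ 6 (mod 17), giving x = 5.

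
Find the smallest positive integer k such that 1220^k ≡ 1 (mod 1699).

849

The order of 1220 must divide p − 1 = 1698 = 2 · 3 · 283.
Divisors: 1, 2, 3, 6, 283, 566, 849, 1698.
Check each in increasing order: 1220^1 ≡ 1220;  1220^2 ≡ 76;  1220^3 ≡ 974;  1220^6 ≡ 634;  1220^283 ≡ 1301;  1220^566 ≡ 397;  1220^849 ≡ 1.
Smallest exponent giving 1 is 849.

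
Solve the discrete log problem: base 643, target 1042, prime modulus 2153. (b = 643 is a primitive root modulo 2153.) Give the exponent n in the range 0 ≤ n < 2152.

Baby-step giant-step with m = ceil(sqrt(2152)) = 47.
Baby table (643^j mod 2153 for j=0..46):
  0:1  1:643  2:73  3:1726  4:1023  5:1124  6:1477  7:238
  8:171  9:150  10:1718  11:185  12:540  13:587  14:666  15:1944
  16:1252  17:1967  18:970  19:1493  20:1914  21:1339  22:1930  23:862
  24:945  25:489  26:89  27:1249  28:38  29:751  30:621  31:998
  32:120  33:1805  34:148  35:432  36:39  37:1394  38:694  39:571
  40:1143  41:776  42:1625  43:670  44:210  45:1544  46:259
Giant step factor: 643^(-47) ≡ 1011 (mod 2153).
Scan 1042·1011^i mod 2153 for i = 0, 1, …:
  i=0: 1042   i=1: 645   i=2: 1889   i=3: 68
  i=4: 2005   i=5: 1082   i=6: 178   i=7: 1259
  i=8: 426   i=9: 86     …   i=26: 1517
  i=27: 751
Match at i=27, j=29: n = 27·47 + 29 = 1298.

1298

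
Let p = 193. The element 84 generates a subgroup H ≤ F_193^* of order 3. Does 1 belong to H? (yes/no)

⟨84⟩ has order 3; its elements mod 193 are {1, 84, 108}.
1 is in this set.

yes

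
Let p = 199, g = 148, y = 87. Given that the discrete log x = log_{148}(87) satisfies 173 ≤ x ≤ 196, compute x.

185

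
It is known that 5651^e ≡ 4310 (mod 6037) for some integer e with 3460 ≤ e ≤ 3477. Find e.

Compute 5651^3460 mod 6037 = 2708, then multiply by 5651 repeatedly:
  5651^3460=2708  5651^3461=5150  5651^3462=4310
Found 4310 at exponent 3462.

3462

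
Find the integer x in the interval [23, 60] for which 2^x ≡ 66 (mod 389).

Compute 2^23 mod 389 = 212, then multiply by 2 repeatedly:
  2^23=212  2^24=35  2^25=70  2^26=140  2^27=280
  2^28=171  2^29=342  2^30=295  2^31=201  2^32=13
  2^33=26  2^34=52  2^35=104  2^36=208  2^37=27
  2^38=54  2^39=108  2^40=216  2^41=43  2^42=86
  2^43=172  2^44=344  2^45=299  2^46=209  2^47=29
  2^48=58  2^49=116  2^50=232  2^51=75  2^52=150
  2^53=300  2^54=211  2^55=33  2^56=66
Found 66 at exponent 56.

56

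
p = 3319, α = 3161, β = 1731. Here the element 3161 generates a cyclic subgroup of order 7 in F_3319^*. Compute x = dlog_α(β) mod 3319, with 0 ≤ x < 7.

2

Successive powers of 3161 modulo 3319:
  3161^0=1  3161^1=3161  3161^2=1731
So 3161^2 ≡ 1731 (mod 3319), giving x = 2.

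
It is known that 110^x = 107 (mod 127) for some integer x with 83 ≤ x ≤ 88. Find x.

84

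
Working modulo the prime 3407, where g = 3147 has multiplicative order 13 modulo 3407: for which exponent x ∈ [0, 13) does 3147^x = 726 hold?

Successive powers of 3147 modulo 3407:
  3147^0=1  3147^1=3147  3147^2=2867  3147^3=713  3147^4=2005  3147^5=3378
  3147^6=726
So 3147^6 ≡ 726 (mod 3407), giving x = 6.

6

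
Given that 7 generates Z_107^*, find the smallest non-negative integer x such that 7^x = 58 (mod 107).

55

Baby-step giant-step with m = ceil(sqrt(106)) = 11.
Baby table (7^j mod 107 for j=0..10):
  0:1  1:7  2:49  3:22  4:47  5:8  6:56  7:71
  8:69  9:55  10:64
Giant step factor: 7^(-11) ≡ 91 (mod 107).
Scan 58·91^i mod 107 for i = 0, 1, …:
  i=0: 58   i=1: 35   i=2: 82   i=3: 79
  i=4: 20   i=5: 1
Match at i=5, j=0: x = 5·11 + 0 = 55.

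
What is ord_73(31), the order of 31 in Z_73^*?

72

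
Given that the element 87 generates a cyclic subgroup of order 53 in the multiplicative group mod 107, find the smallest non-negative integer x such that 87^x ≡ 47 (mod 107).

10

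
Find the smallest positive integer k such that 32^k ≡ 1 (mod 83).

82

The order of 32 must divide p − 1 = 82 = 2 · 41.
Divisors: 1, 2, 41, 82.
Check each in increasing order: 32^1 ≡ 32;  32^2 ≡ 28;  32^41 ≡ 82;  32^82 ≡ 1.
Smallest exponent giving 1 is 82.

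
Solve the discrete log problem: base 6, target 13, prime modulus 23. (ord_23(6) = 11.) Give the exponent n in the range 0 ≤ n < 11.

2

Successive powers of 6 modulo 23:
  6^0=1  6^1=6  6^2=13
So 6^2 ≡ 13 (mod 23), giving n = 2.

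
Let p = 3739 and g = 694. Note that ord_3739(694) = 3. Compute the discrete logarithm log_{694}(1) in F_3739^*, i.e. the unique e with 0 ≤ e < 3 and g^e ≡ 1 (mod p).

0

Successive powers of 694 modulo 3739:
  694^0=1
So 694^0 ≡ 1 (mod 3739), giving e = 0.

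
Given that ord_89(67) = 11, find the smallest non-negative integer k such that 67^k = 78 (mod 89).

7

Successive powers of 67 modulo 89:
  67^0=1  67^1=67  67^2=39  67^3=32  67^4=8  67^5=2
  67^6=45  67^7=78
So 67^7 ≡ 78 (mod 89), giving k = 7.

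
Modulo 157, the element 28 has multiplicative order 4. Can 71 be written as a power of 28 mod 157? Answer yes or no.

no

⟨28⟩ has order 4; its elements mod 157 are {1, 28, 129, 156}.
71 is not in this set.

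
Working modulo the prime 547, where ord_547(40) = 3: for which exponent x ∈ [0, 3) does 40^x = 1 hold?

Successive powers of 40 modulo 547:
  40^0=1
So 40^0 ≡ 1 (mod 547), giving x = 0.

0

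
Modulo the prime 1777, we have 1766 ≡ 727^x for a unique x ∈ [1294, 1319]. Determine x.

Compute 727^1294 mod 1777 = 1535, then multiply by 727 repeatedly:
  727^1294=1535  727^1295=1766
Found 1766 at exponent 1295.

1295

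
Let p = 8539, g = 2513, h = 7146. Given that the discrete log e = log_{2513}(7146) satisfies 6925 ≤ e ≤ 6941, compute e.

Compute 2513^6925 mod 8539 = 4902, then multiply by 2513 repeatedly:
  2513^6925=4902  2513^6926=5488  2513^6927=859  2513^6928=6839  2513^6929=5939
  2513^6930=7074  2513^6931=7303  2513^6932=2128  2513^6933=2250  2513^6934=1432
  2513^6935=3697  2513^6936=129  2513^6937=8234  2513^6938=2045  2513^6939=7146
Found 7146 at exponent 6939.

6939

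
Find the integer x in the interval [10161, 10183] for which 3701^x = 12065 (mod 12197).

10173

Compute 3701^10161 mod 12197 = 5654, then multiply by 3701 repeatedly:
  3701^10161=5654  3701^10162=7599  3701^10163=9814  3701^10164=11145  3701^10165=9588
  3701^10166=4115  3701^10167=7759  3701^10168=4321  3701^10169=1754  3701^10170=2750
  3701^10171=5452  3701^10172=4014  3701^10173=12065
Found 12065 at exponent 10173.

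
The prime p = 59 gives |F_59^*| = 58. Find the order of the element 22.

29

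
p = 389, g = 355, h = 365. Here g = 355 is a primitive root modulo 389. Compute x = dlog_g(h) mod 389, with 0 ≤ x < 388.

28

Baby-step giant-step with m = ceil(sqrt(388)) = 20.
Baby table (355^j mod 389 for j=0..19):
  0:1  1:355  2:378  3:374  4:121  5:165  6:225  7:130
  8:248  9:126  10:384  11:170  12:55  13:75  14:173  15:342
  16:42  17:128  18:316  19:148
Giant step factor: 355^(-20) ≡ 249 (mod 389).
Scan 365·249^i mod 389 for i = 0, 1, …:
  i=0: 365   i=1: 248
Match at i=1, j=8: x = 1·20 + 8 = 28.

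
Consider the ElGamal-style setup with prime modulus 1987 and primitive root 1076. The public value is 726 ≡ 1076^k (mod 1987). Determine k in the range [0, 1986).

1410

Baby-step giant-step with m = ceil(sqrt(1986)) = 45.
Baby table (1076^j mod 1987 for j=0..44):
  0:1  1:1076  2:1342  3:1430  4:742  5:1605  6:277  7:2
  8:165  9:697  10:873  11:1484  12:1223  13:554  14:4  15:330
  16:1394  17:1746  18:981  19:459  20:1108  21:8  22:660  23:801
  24:1505  25:1962  26:918  27:229  28:16  29:1320  30:1602  31:1023
  32:1937  33:1836  34:458  35:32  36:653  37:1217  38:59  39:1887
  40:1685  41:916  42:64  43:1306  44:447
Giant step factor: 1076^(-45) ≡ 1465 (mod 1987).
Scan 726·1465^i mod 1987 for i = 0, 1, …:
  i=0: 726   i=1: 545   i=2: 1638   i=3: 1361
  i=4: 904   i=5: 1018   i=6: 1120   i=7: 1525
  i=8: 737   i=9: 764     …   i=30: 1187
  i=31: 330
Match at i=31, j=15: k = 31·45 + 15 = 1410.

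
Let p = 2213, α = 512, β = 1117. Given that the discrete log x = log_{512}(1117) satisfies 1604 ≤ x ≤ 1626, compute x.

1610

Compute 512^1604 mod 2213 = 253, then multiply by 512 repeatedly:
  512^1604=253  512^1605=1182  512^1606=1035  512^1607=1013  512^1608=814
  512^1609=724  512^1610=1117
Found 1117 at exponent 1610.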